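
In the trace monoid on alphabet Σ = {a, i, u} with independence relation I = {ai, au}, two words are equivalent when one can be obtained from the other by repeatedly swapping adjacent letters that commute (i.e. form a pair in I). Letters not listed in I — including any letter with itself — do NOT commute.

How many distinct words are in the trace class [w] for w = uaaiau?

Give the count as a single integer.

0(u) covers ∅
1(a) covers ∅
2(a) covers 1:a
3(i) covers 0:u
4(a) covers 2:a
5(u) covers 3:i
floor of heap: 0:u, 1:a
completions by unplaced set U, small U first (add the entries for U minus each lowest piece of U):
  |U|=1: {4}:1  {5}:1
  |U|=2: {2,4}:1  {3,5}:1  {4,5}:2
  |U|=3: {0,3,5}:1  {1,2,4}:1  {2,4,5}:3  {3,4,5}:3
  |U|=4: {0,3,4,5}:4  {1,2,4,5}:4  {2,3,4,5}:6
  start at 0(u): 10
  start at 1(a): 10
sum over floor = 20

20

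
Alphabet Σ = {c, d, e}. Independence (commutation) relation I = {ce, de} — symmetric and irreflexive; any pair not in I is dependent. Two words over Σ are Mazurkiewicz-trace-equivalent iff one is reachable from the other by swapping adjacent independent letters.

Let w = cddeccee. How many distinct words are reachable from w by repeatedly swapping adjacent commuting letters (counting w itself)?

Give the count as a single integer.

drop 0:c onto floor
drop 1:d onto {0:c}
drop 2:d onto {1:d}
drop 3:e onto floor
drop 4:c onto {2:d}
drop 5:c onto {4:c}
drop 6:e onto {3:e}
drop 7:e onto {6:e}
ground layer = {0:c, 3:e}
drop-orders for the pieces not yet dropped (sum over which currently-grounded one goes next):
  1 to go: {5} 1  {7} 1
  2 to go: {4,5} 1  {5,7} 2  {6,7} 1
  3 to go: {2,4,5} 1  {3,6,7} 1  {4,5,7} 3  {5,6,7} 3
  4 to go: {1,2,4,5} 1  {2,4,5,7} 4  {3,5,6,7} 4  {4,5,6,7} 6
  5 to go: {0,1,2,4,5} 1  {1,2,4,5,7} 5  {2,4,5,6,7} 10  {3,4,5,6,7} 10
  6 to go: {0,1,2,4,5,7} 6  {1,2,4,5,6,7} 15  {2,3,4,5,6,7} 20
  if 0:c drops first: 35 orders
  if 3:e drops first: 21 orders
heap linearizations: 56

56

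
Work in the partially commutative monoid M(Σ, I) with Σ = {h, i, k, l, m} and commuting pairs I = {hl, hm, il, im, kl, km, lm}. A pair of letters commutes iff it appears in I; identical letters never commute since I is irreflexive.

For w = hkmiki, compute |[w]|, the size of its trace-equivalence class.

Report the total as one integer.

drop 0:h onto floor
drop 1:k onto {0:h}
drop 2:m onto floor
drop 3:i onto {1:k}
drop 4:k onto {3:i}
drop 5:i onto {4:k}
ground layer = {0:h, 2:m}
drop-orders for the pieces not yet dropped (sum over which currently-grounded one goes next):
  1 to go: {2} 1  {5} 1
  2 to go: {2,5} 2  {4,5} 1
  3 to go: {2,4,5} 3  {3,4,5} 1
  4 to go: {1,3,4,5} 1  {2,3,4,5} 4
  if 0:h drops first: 5 orders
  if 2:m drops first: 1 orders
heap linearizations: 6

6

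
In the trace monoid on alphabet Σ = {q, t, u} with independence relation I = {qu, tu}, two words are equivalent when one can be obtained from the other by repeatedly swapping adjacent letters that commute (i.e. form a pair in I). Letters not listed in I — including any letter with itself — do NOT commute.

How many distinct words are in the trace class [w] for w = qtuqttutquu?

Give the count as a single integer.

drop 0:q onto floor
drop 1:t onto {0:q}
drop 2:u onto floor
drop 3:q onto {1:t}
drop 4:t onto {3:q}
drop 5:t onto {4:t}
drop 6:u onto {2:u}
drop 7:t onto {5:t}
drop 8:q onto {7:t}
drop 9:u onto {6:u}
drop 10:u onto {9:u}
ground layer = {0:q, 2:u}
drop-orders for the pieces not yet dropped (sum over which currently-grounded one goes next):
  1 to go: {8} 1  {10} 1
  2 to go: {7,8} 1  {8,10} 2  {9,10} 1
  3 to go: {5,7,8} 1  {6,9,10} 1  {7,8,10} 3  {8,9,10} 3
  4 to go: {2,6,9,10} 1  {4,5,7,8} 1  {5,7,8,10} 4  {6,8,9,10} 4  {7,8,9,10} 6
  5 to go: {2,6,8,9,10} 5  {3,4,5,7,8} 1  {4,5,7,8,10} 5  {5,7,8,9,10} 10  {6,7,8,9,10} 10
  6 to go: {1,3,4,5,7,8} 1  {2,6,7,8,9,10} 15  {3,4,5,7,8,10} 6  {4,5,7,8,9,10} 15  {5,6,7,8,9,10} 20
  7 to go: {0,1,3,4,5,7,8} 1  {1,3,4,5,7,8,10} 7  {2,5,6,7,8,9,10} 35  {3,4,5,7,8,9,10} 21  {4,5,6,7,8,9,10} 35
  8 to go: {0,1,3,4,5,7,8,10} 8  {1,3,4,5,7,8,9,10} 28  {2,4,5,6,7,8,9,10} 70  {3,4,5,6,7,8,9,10} 56
  9 to go: {0,1,3,4,5,7,8,9,10} 36  {1,3,4,5,6,7,8,9,10} 84  {2,3,4,5,6,7,8,9,10} 126
  if 0:q drops first: 210 orders
  if 2:u drops first: 120 orders
heap linearizations: 330

330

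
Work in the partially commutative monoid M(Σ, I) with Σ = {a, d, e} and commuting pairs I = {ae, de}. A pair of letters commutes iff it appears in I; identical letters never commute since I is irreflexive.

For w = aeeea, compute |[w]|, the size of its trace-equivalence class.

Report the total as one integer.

piece 0:a — minimal
piece 1:e — minimal
piece 2:e rests on {1:e}
piece 3:e rests on {2:e}
piece 4:a rests on {0:a}
minimal pieces: {0:a, 1:e}
ways to finish when only these pieces remain (= sum over removing one remaining piece with nothing left below it):
  1 left: {3}→1  {4}→1
  2 left: {0,4}→1  {2,3}→1  {3,4}→2
  3 left: {0,3,4}→3  {1,2,3}→1  {2,3,4}→3
  placing 0:a first → 4 extensions
  placing 1:e first → 6 extensions
total linear extensions = 10

10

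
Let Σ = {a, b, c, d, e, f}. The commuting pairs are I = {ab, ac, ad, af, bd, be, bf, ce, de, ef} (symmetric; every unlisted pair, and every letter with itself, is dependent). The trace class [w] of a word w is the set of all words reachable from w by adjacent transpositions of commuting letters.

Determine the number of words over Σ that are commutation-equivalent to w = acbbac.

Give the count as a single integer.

#0=a has no predecessor
#1=c has no predecessor
#2=b depends on [1:c]
#3=b depends on [2:b]
#4=a depends on [0:a]
#5=c depends on [3:b]
sources: [0:a, 1:c]
N(rest) = Σ N(rest − s) over sources s of rest; N(one piece) = 1:
  size 1 → [4]=1  [5]=1
  size 2 → [0,4]=1  [3,5]=1  [4,5]=2
  size 3 → [0,4,5]=3  [2,3,5]=1  [3,4,5]=3
  size 4 → [0,3,4,5]=6  [1,2,3,5]=1  [2,3,4,5]=4
  first=0(a) contributes 5
  first=1(c) contributes 10
|[w]| = 15

15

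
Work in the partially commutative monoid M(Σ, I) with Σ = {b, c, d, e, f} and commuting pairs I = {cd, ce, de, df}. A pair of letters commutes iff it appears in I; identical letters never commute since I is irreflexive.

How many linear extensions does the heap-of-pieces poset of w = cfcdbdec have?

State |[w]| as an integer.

drop 0:c onto floor
drop 1:f onto {0:c}
drop 2:c onto {1:f}
drop 3:d onto floor
drop 4:b onto {2:c, 3:d}
drop 5:d onto {4:b}
drop 6:e onto {4:b}
drop 7:c onto {4:b}
ground layer = {0:c, 3:d}
drop-orders for the pieces not yet dropped (sum over which currently-grounded one goes next):
  1 to go: {5} 1  {6} 1  {7} 1
  2 to go: {5,6} 2  {5,7} 2  {6,7} 2
  3 to go: {5,6,7} 6
  4 to go: {4,5,6,7} 6
  5 to go: {2,4,5,6,7} 6  {3,4,5,6,7} 6
  6 to go: {1,2,4,5,6,7} 6  {2,3,4,5,6,7} 12
  if 0:c drops first: 18 orders
  if 3:d drops first: 6 orders
heap linearizations: 24

24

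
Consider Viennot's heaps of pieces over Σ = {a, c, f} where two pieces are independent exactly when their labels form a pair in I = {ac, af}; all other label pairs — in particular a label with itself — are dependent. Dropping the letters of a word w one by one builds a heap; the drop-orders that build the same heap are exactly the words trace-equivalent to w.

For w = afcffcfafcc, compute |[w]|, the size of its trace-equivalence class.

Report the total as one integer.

drop 0:a onto floor
drop 1:f onto floor
drop 2:c onto {1:f}
drop 3:f onto {2:c}
drop 4:f onto {3:f}
drop 5:c onto {4:f}
drop 6:f onto {5:c}
drop 7:a onto {0:a}
drop 8:f onto {6:f}
drop 9:c onto {8:f}
drop 10:c onto {9:c}
ground layer = {0:a, 1:f}
drop-orders for the pieces not yet dropped (sum over which currently-grounded one goes next):
  1 to go: {7} 1  {10} 1
  2 to go: {0,7} 1  {7,10} 2  {9,10} 1
  3 to go: {0,7,10} 3  {7,9,10} 3  {8,9,10} 1
  4 to go: {0,7,9,10} 6  {6,8,9,10} 1  {7,8,9,10} 4
  5 to go: {0,7,8,9,10} 10  {5,6,8,9,10} 1  {6,7,8,9,10} 5
  6 to go: {0,6,7,8,9,10} 15  {4,5,6,8,9,10} 1  {5,6,7,8,9,10} 6
  7 to go: {0,5,6,7,8,9,10} 21  {3,4,5,6,8,9,10} 1  {4,5,6,7,8,9,10} 7
  8 to go: {0,4,5,6,7,8,9,10} 28  {2,3,4,5,6,8,9,10} 1  {3,4,5,6,7,8,9,10} 8
  9 to go: {0,3,4,5,6,7,8,9,10} 36  {1,2,3,4,5,6,8,9,10} 1  {2,3,4,5,6,7,8,9,10} 9
  if 0:a drops first: 10 orders
  if 1:f drops first: 45 orders
heap linearizations: 55

55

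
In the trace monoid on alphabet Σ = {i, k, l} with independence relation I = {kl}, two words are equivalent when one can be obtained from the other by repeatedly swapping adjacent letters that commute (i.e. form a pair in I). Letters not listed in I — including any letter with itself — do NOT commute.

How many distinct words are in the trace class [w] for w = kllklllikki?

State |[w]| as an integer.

21

#0=k has no predecessor
#1=l has no predecessor
#2=l depends on [1:l]
#3=k depends on [0:k]
#4=l depends on [2:l]
#5=l depends on [4:l]
#6=l depends on [5:l]
#7=i depends on [3:k, 6:l]
#8=k depends on [7:i]
#9=k depends on [8:k]
#10=i depends on [9:k]
sources: [0:k, 1:l]
N(rest) = Σ N(rest − s) over sources s of rest; N(one piece) = 1:
  size 1 → [10]=1
  size 2 → [9,10]=1
  size 3 → [8,9,10]=1
  size 4 → [7,8,9,10]=1
  size 5 → [3,7,8,9,10]=1  [6,7,8,9,10]=1
  size 6 → [0,3,7,8,9,10]=1  [3,6,7,8,9,10]=2  [5,6,7,8,9,10]=1
  size 7 → [0,3,6,7,8,9,10]=3  [3,5,6,7,8,9,10]=3  [4,5,6,7,8,9,10]=1
  size 8 → [0,3,5,6,7,8,9,10]=6  [2,4,5,6,7,8,9,10]=1  [3,4,5,6,7,8,9,10]=4
  size 9 → [0,3,4,5,6,7,8,9,10]=10  [1,2,4,5,6,7,8,9,10]=1  [2,3,4,5,6,7,8,9,10]=5
  first=0(k) contributes 6
  first=1(l) contributes 15
|[w]| = 21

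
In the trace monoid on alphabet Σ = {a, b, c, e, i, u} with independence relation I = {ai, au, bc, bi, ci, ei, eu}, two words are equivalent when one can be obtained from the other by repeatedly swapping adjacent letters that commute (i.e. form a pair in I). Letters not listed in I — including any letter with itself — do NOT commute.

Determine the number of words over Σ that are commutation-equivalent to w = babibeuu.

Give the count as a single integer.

16

0(b) covers ∅
1(a) covers 0:b
2(b) covers 1:a
3(i) covers ∅
4(b) covers 2:b
5(e) covers 4:b
6(u) covers 3:i, 4:b
7(u) covers 6:u
floor of heap: 0:b, 3:i
completions by unplaced set U, small U first (add the entries for U minus each lowest piece of U):
  |U|=1: {5}:1  {7}:1
  |U|=2: {5,7}:2  {6,7}:1
  |U|=3: {3,6,7}:1  {5,6,7}:3
  |U|=4: {3,5,6,7}:4  {4,5,6,7}:3
  |U|=5: {2,4,5,6,7}:3  {3,4,5,6,7}:7
  |U|=6: {1,2,4,5,6,7}:3  {2,3,4,5,6,7}:10
  start at 0(b): 13
  start at 3(i): 3
sum over floor = 16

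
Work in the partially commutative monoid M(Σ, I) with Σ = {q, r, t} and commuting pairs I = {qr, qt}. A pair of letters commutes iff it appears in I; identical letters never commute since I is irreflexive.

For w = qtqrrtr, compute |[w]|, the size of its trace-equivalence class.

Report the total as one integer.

21

piece 0:q — minimal
piece 1:t — minimal
piece 2:q rests on {0:q}
piece 3:r rests on {1:t}
piece 4:r rests on {3:r}
piece 5:t rests on {4:r}
piece 6:r rests on {5:t}
minimal pieces: {0:q, 1:t}
ways to finish when only these pieces remain (= sum over removing one remaining piece with nothing left below it):
  1 left: {2}→1  {6}→1
  2 left: {0,2}→1  {2,6}→2  {5,6}→1
  3 left: {0,2,6}→3  {2,5,6}→3  {4,5,6}→1
  4 left: {0,2,5,6}→6  {2,4,5,6}→4  {3,4,5,6}→1
  5 left: {0,2,4,5,6}→10  {1,3,4,5,6}→1  {2,3,4,5,6}→5
  placing 0:q first → 6 extensions
  placing 1:t first → 15 extensions
total linear extensions = 21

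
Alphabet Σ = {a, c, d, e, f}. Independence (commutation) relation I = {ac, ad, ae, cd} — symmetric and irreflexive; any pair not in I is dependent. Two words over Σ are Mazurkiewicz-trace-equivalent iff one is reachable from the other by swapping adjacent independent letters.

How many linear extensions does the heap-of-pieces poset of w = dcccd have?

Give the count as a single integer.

drop 0:d onto floor
drop 1:c onto floor
drop 2:c onto {1:c}
drop 3:c onto {2:c}
drop 4:d onto {0:d}
ground layer = {0:d, 1:c}
drop-orders for the pieces not yet dropped (sum over which currently-grounded one goes next):
  1 to go: {3} 1  {4} 1
  2 to go: {0,4} 1  {2,3} 1  {3,4} 2
  3 to go: {0,3,4} 3  {1,2,3} 1  {2,3,4} 3
  if 0:d drops first: 4 orders
  if 1:c drops first: 6 orders
heap linearizations: 10

10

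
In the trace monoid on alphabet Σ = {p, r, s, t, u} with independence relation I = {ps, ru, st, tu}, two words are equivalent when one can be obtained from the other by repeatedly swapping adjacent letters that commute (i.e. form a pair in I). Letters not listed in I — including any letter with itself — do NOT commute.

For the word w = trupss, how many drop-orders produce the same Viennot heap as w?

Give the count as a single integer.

9

0(t) covers ∅
1(r) covers 0:t
2(u) covers ∅
3(p) covers 1:r, 2:u
4(s) covers 1:r, 2:u
5(s) covers 4:s
floor of heap: 0:t, 2:u
completions by unplaced set U, small U first (add the entries for U minus each lowest piece of U):
  |U|=1: {3}:1  {5}:1
  |U|=2: {3,5}:2  {4,5}:1
  |U|=3: {3,4,5}:3
  |U|=4: {1,3,4,5}:3  {2,3,4,5}:3
  start at 0(t): 6
  start at 2(u): 3
sum over floor = 9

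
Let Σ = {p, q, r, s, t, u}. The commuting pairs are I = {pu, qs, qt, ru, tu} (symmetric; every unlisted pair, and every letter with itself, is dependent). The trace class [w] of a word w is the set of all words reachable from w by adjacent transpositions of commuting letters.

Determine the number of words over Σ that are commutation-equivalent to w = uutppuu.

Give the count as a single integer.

piece 0:u — minimal
piece 1:u rests on {0:u}
piece 2:t — minimal
piece 3:p rests on {2:t}
piece 4:p rests on {3:p}
piece 5:u rests on {1:u}
piece 6:u rests on {5:u}
minimal pieces: {0:u, 2:t}
ways to finish when only these pieces remain (= sum over removing one remaining piece with nothing left below it):
  1 left: {4}→1  {6}→1
  2 left: {3,4}→1  {4,6}→2  {5,6}→1
  3 left: {1,5,6}→1  {2,3,4}→1  {3,4,6}→3  {4,5,6}→3
  4 left: {0,1,5,6}→1  {1,4,5,6}→4  {2,3,4,6}→4  {3,4,5,6}→6
  5 left: {0,1,4,5,6}→5  {1,3,4,5,6}→10  {2,3,4,5,6}→10
  placing 0:u first → 20 extensions
  placing 2:t first → 15 extensions
total linear extensions = 35

35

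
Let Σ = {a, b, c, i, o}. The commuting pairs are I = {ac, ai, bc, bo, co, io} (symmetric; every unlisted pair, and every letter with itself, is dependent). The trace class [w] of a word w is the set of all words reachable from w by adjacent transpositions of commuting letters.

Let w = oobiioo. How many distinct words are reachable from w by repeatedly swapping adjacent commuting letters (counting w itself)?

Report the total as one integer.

35

drop 0:o onto floor
drop 1:o onto {0:o}
drop 2:b onto floor
drop 3:i onto {2:b}
drop 4:i onto {3:i}
drop 5:o onto {1:o}
drop 6:o onto {5:o}
ground layer = {0:o, 2:b}
drop-orders for the pieces not yet dropped (sum over which currently-grounded one goes next):
  1 to go: {4} 1  {6} 1
  2 to go: {3,4} 1  {4,6} 2  {5,6} 1
  3 to go: {1,5,6} 1  {2,3,4} 1  {3,4,6} 3  {4,5,6} 3
  4 to go: {0,1,5,6} 1  {1,4,5,6} 4  {2,3,4,6} 4  {3,4,5,6} 6
  5 to go: {0,1,4,5,6} 5  {1,3,4,5,6} 10  {2,3,4,5,6} 10
  if 0:o drops first: 20 orders
  if 2:b drops first: 15 orders
heap linearizations: 35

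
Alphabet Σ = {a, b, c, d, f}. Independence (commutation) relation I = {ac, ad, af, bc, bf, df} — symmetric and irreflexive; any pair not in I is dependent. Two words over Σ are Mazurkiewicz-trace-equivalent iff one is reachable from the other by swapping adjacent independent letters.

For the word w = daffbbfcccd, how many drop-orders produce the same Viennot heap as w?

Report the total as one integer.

0(d) covers ∅
1(a) covers ∅
2(f) covers ∅
3(f) covers 2:f
4(b) covers 0:d, 1:a
5(b) covers 4:b
6(f) covers 3:f
7(c) covers 0:d, 6:f
8(c) covers 7:c
9(c) covers 8:c
10(d) covers 5:b, 9:c
floor of heap: 0:d, 1:a, 2:f
completions by unplaced set U, small U first (add the entries for U minus each lowest piece of U):
  |U|=1: {10}:1
  |U|=2: {5,10}:1  {9,10}:1
  |U|=3: {4,5,10}:1  {5,9,10}:2  {8,9,10}:1
  |U|=4: {1,4,5,10}:1  {4,5,9,10}:3  {5,8,9,10}:3  {7,8,9,10}:1
  |U|=5: {1,4,5,9,10}:4  {4,5,8,9,10}:6  {5,7,8,9,10}:4  {6,7,8,9,10}:1
  |U|=6: {1,4,5,8,9,10}:10  {3,6,7,8,9,10}:1  {4,5,7,8,9,10}:10  {5,6,7,8,9,10}:5
  |U|=7: {0,4,5,7,8,9,10}:10  {1,4,5,7,8,9,10}:20  {2,3,6,7,8,9,10}:1  {3,5,6,7,8,9,10}:6  {4,5,6,7,8,9,10}:15
  |U|=8: {0,1,4,5,7,8,9,10}:30  {0,4,5,6,7,8,9,10}:25  {1,4,5,6,7,8,9,10}:35  {2,3,5,6,7,8,9,10}:7  {3,4,5,6,7,8,9,10}:21
  |U|=9: {0,1,4,5,6,7,8,9,10}:90  {0,3,4,5,6,7,8,9,10}:46  {1,3,4,5,6,7,8,9,10}:56  {2,3,4,5,6,7,8,9,10}:28
  start at 0(d): 84
  start at 1(a): 74
  start at 2(f): 192
sum over floor = 350

350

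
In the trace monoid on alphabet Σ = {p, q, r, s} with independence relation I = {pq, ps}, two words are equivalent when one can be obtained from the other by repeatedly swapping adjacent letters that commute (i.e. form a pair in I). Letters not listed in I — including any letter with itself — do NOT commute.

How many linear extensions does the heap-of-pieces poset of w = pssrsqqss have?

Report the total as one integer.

3

0(p) covers ∅
1(s) covers ∅
2(s) covers 1:s
3(r) covers 0:p, 2:s
4(s) covers 3:r
5(q) covers 4:s
6(q) covers 5:q
7(s) covers 6:q
8(s) covers 7:s
floor of heap: 0:p, 1:s
completions by unplaced set U, small U first (add the entries for U minus each lowest piece of U):
  |U|=1: {8}:1
  |U|=2: {7,8}:1
  |U|=3: {6,7,8}:1
  |U|=4: {5,6,7,8}:1
  |U|=5: {4,5,6,7,8}:1
  |U|=6: {3,4,5,6,7,8}:1
  |U|=7: {0,3,4,5,6,7,8}:1  {2,3,4,5,6,7,8}:1
  start at 0(p): 1
  start at 1(s): 2
sum over floor = 3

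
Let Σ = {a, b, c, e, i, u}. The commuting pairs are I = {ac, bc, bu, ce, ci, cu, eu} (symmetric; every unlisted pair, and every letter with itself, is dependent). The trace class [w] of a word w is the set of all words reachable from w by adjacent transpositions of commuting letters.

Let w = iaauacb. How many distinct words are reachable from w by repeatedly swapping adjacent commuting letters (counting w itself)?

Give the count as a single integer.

7

0(i) covers ∅
1(a) covers 0:i
2(a) covers 1:a
3(u) covers 2:a
4(a) covers 3:u
5(c) covers ∅
6(b) covers 4:a
floor of heap: 0:i, 5:c
completions by unplaced set U, small U first (add the entries for U minus each lowest piece of U):
  |U|=1: {5}:1  {6}:1
  |U|=2: {4,6}:1  {5,6}:2
  |U|=3: {3,4,6}:1  {4,5,6}:3
  |U|=4: {2,3,4,6}:1  {3,4,5,6}:4
  |U|=5: {1,2,3,4,6}:1  {2,3,4,5,6}:5
  start at 0(i): 6
  start at 5(c): 1
sum over floor = 7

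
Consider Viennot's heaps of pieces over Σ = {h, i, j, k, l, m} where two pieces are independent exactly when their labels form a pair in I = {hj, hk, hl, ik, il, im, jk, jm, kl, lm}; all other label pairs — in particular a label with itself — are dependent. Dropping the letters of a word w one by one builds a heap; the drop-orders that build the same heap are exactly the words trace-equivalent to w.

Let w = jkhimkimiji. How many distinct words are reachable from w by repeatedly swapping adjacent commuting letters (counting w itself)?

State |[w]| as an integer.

#0=j has no predecessor
#1=k has no predecessor
#2=h has no predecessor
#3=i depends on [0:j, 2:h]
#4=m depends on [1:k, 2:h]
#5=k depends on [4:m]
#6=i depends on [3:i]
#7=m depends on [5:k]
#8=i depends on [6:i]
#9=j depends on [8:i]
#10=i depends on [9:j]
sources: [0:j, 1:k, 2:h]
N(rest) = Σ N(rest − s) over sources s of rest; N(one piece) = 1:
  size 1 → [7]=1  [10]=1
  size 2 → [5,7]=1  [7,10]=2  [9,10]=1
  size 3 → [4,5,7]=1  [5,7,10]=3  [7,9,10]=3  [8,9,10]=1
  size 4 → [1,4,5,7]=1  [4,5,7,10]=4  [5,7,9,10]=6  [6,8,9,10]=1  [7,8,9,10]=4
  size 5 → [1,4,5,7,10]=5  [3,6,8,9,10]=1  [4,5,7,9,10]=10  [5,7,8,9,10]=10  [6,7,8,9,10]=5
  size 6 → [0,3,6,8,9,10]=1  [1,4,5,7,9,10]=15  [3,6,7,8,9,10]=6  [4,5,7,8,9,10]=20  [5,6,7,8,9,10]=15
  size 7 → [0,3,6,7,8,9,10]=7  [1,4,5,7,8,9,10]=35  [3,5,6,7,8,9,10]=21  [4,5,6,7,8,9,10]=35
  size 8 → [0,3,5,6,7,8,9,10]=28  [1,4,5,6,7,8,9,10]=70  [3,4,5,6,7,8,9,10]=56
  size 9 → [0,3,4,5,6,7,8,9,10]=84  [1,3,4,5,6,7,8,9,10]=126  [2,3,4,5,6,7,8,9,10]=56
  first=0(j) contributes 182
  first=1(k) contributes 140
  first=2(h) contributes 210
|[w]| = 532

532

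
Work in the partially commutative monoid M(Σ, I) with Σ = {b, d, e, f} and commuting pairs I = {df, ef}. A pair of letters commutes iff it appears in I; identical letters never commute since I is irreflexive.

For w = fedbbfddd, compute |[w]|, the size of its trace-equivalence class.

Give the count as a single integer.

piece 0:f — minimal
piece 1:e — minimal
piece 2:d rests on {1:e}
piece 3:b rests on {0:f, 2:d}
piece 4:b rests on {3:b}
piece 5:f rests on {4:b}
piece 6:d rests on {4:b}
piece 7:d rests on {6:d}
piece 8:d rests on {7:d}
minimal pieces: {0:f, 1:e}
ways to finish when only these pieces remain (= sum over removing one remaining piece with nothing left below it):
  1 left: {5}→1  {8}→1
  2 left: {5,8}→2  {7,8}→1
  3 left: {5,7,8}→3  {6,7,8}→1
  4 left: {5,6,7,8}→4
  5 left: {4,5,6,7,8}→4
  6 left: {3,4,5,6,7,8}→4
  7 left: {0,3,4,5,6,7,8}→4  {2,3,4,5,6,7,8}→4
  placing 0:f first → 4 extensions
  placing 1:e first → 8 extensions
total linear extensions = 12

12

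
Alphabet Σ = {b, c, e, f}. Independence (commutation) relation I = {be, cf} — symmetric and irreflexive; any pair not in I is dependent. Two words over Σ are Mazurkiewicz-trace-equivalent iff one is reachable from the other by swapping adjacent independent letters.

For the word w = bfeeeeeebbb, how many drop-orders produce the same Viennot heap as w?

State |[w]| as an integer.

84

drop 0:b onto floor
drop 1:f onto {0:b}
drop 2:e onto {1:f}
drop 3:e onto {2:e}
drop 4:e onto {3:e}
drop 5:e onto {4:e}
drop 6:e onto {5:e}
drop 7:e onto {6:e}
drop 8:b onto {1:f}
drop 9:b onto {8:b}
drop 10:b onto {9:b}
ground layer = {0:b}
drop-orders for the pieces not yet dropped (sum over which currently-grounded one goes next):
  1 to go: {7} 1  {10} 1
  2 to go: {6,7} 1  {7,10} 2  {9,10} 1
  3 to go: {5,6,7} 1  {6,7,10} 3  {7,9,10} 3  {8,9,10} 1
  4 to go: {4,5,6,7} 1  {5,6,7,10} 4  {6,7,9,10} 6  {7,8,9,10} 4
  5 to go: {3,4,5,6,7} 1  {4,5,6,7,10} 5  {5,6,7,9,10} 10  {6,7,8,9,10} 10
  6 to go: {2,3,4,5,6,7} 1  {3,4,5,6,7,10} 6  {4,5,6,7,9,10} 15  {5,6,7,8,9,10} 20
  7 to go: {2,3,4,5,6,7,10} 7  {3,4,5,6,7,9,10} 21  {4,5,6,7,8,9,10} 35
  8 to go: {2,3,4,5,6,7,9,10} 28  {3,4,5,6,7,8,9,10} 56
  9 to go: {2,3,4,5,6,7,8,9,10} 84
  if 0:b drops first: 84 orders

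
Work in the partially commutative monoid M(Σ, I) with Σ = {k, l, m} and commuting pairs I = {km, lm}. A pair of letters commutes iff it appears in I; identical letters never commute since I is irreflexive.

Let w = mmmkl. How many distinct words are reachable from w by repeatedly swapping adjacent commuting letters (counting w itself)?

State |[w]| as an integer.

piece 0:m — minimal
piece 1:m rests on {0:m}
piece 2:m rests on {1:m}
piece 3:k — minimal
piece 4:l rests on {3:k}
minimal pieces: {0:m, 3:k}
ways to finish when only these pieces remain (= sum over removing one remaining piece with nothing left below it):
  1 left: {2}→1  {4}→1
  2 left: {1,2}→1  {2,4}→2  {3,4}→1
  3 left: {0,1,2}→1  {1,2,4}→3  {2,3,4}→3
  placing 0:m first → 6 extensions
  placing 3:k first → 4 extensions
total linear extensions = 10

10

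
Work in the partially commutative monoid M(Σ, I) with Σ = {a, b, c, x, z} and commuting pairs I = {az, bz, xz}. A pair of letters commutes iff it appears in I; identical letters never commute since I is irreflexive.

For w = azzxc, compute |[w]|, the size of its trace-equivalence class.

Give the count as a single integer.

0(a) covers ∅
1(z) covers ∅
2(z) covers 1:z
3(x) covers 0:a
4(c) covers 2:z, 3:x
floor of heap: 0:a, 1:z
completions by unplaced set U, small U first (add the entries for U minus each lowest piece of U):
  |U|=1: {4}:1
  |U|=2: {2,4}:1  {3,4}:1
  |U|=3: {0,3,4}:1  {1,2,4}:1  {2,3,4}:2
  start at 0(a): 3
  start at 1(z): 3
sum over floor = 6

6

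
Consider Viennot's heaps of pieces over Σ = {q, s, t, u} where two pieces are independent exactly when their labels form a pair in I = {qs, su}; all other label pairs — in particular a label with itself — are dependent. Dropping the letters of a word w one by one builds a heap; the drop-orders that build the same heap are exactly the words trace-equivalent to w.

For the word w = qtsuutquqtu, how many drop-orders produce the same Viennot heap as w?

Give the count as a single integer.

drop 0:q onto floor
drop 1:t onto {0:q}
drop 2:s onto {1:t}
drop 3:u onto {1:t}
drop 4:u onto {3:u}
drop 5:t onto {2:s, 4:u}
drop 6:q onto {5:t}
drop 7:u onto {6:q}
drop 8:q onto {7:u}
drop 9:t onto {8:q}
drop 10:u onto {9:t}
ground layer = {0:q}
drop-orders for the pieces not yet dropped (sum over which currently-grounded one goes next):
  1 to go: {10} 1
  2 to go: {9,10} 1
  3 to go: {8,9,10} 1
  4 to go: {7,8,9,10} 1
  5 to go: {6,7,8,9,10} 1
  6 to go: {5,6,7,8,9,10} 1
  7 to go: {2,5,6,7,8,9,10} 1  {4,5,6,7,8,9,10} 1
  8 to go: {2,4,5,6,7,8,9,10} 2  {3,4,5,6,7,8,9,10} 1
  9 to go: {2,3,4,5,6,7,8,9,10} 3
  if 0:q drops first: 3 orders

3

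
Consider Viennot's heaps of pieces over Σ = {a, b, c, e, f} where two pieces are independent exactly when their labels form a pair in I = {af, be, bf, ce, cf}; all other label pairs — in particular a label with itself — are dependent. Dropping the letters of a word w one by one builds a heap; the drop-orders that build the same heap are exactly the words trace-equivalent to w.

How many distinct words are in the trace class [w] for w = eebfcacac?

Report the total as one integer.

drop 0:e onto floor
drop 1:e onto {0:e}
drop 2:b onto floor
drop 3:f onto {1:e}
drop 4:c onto {2:b}
drop 5:a onto {1:e, 4:c}
drop 6:c onto {5:a}
drop 7:a onto {6:c}
drop 8:c onto {7:a}
ground layer = {0:e, 2:b}
drop-orders for the pieces not yet dropped (sum over which currently-grounded one goes next):
  1 to go: {3} 1  {8} 1
  2 to go: {3,8} 2  {7,8} 1
  3 to go: {3,7,8} 3  {6,7,8} 1
  4 to go: {3,6,7,8} 4  {5,6,7,8} 1
  5 to go: {3,5,6,7,8} 5  {4,5,6,7,8} 1
  6 to go: {1,3,5,6,7,8} 5  {2,4,5,6,7,8} 1  {3,4,5,6,7,8} 6
  7 to go: {0,1,3,5,6,7,8} 5  {1,3,4,5,6,7,8} 11  {2,3,4,5,6,7,8} 7
  if 0:e drops first: 18 orders
  if 2:b drops first: 16 orders
heap linearizations: 34

34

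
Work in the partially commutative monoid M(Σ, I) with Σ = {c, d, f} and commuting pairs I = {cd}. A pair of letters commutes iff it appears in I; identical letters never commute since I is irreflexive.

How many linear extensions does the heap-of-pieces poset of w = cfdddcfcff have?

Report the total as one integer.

drop 0:c onto floor
drop 1:f onto {0:c}
drop 2:d onto {1:f}
drop 3:d onto {2:d}
drop 4:d onto {3:d}
drop 5:c onto {1:f}
drop 6:f onto {4:d, 5:c}
drop 7:c onto {6:f}
drop 8:f onto {7:c}
drop 9:f onto {8:f}
ground layer = {0:c}
drop-orders for the pieces not yet dropped (sum over which currently-grounded one goes next):
  1 to go: {9} 1
  2 to go: {8,9} 1
  3 to go: {7,8,9} 1
  4 to go: {6,7,8,9} 1
  5 to go: {4,6,7,8,9} 1  {5,6,7,8,9} 1
  6 to go: {3,4,6,7,8,9} 1  {4,5,6,7,8,9} 2
  7 to go: {2,3,4,6,7,8,9} 1  {3,4,5,6,7,8,9} 3
  8 to go: {2,3,4,5,6,7,8,9} 4
  if 0:c drops first: 4 orders

4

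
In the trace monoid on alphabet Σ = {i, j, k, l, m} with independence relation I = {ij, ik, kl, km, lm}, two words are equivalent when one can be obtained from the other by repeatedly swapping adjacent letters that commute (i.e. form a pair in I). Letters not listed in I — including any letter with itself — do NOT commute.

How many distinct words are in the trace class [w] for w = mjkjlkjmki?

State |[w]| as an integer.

#0=m has no predecessor
#1=j depends on [0:m]
#2=k depends on [1:j]
#3=j depends on [2:k]
#4=l depends on [3:j]
#5=k depends on [3:j]
#6=j depends on [4:l, 5:k]
#7=m depends on [6:j]
#8=k depends on [6:j]
#9=i depends on [7:m]
sources: [0:m]
N(rest) = Σ N(rest − s) over sources s of rest; N(one piece) = 1:
  size 1 → [8]=1  [9]=1
  size 2 → [7,9]=1  [8,9]=2
  size 3 → [7,8,9]=3
  size 4 → [6,7,8,9]=3
  size 5 → [4,6,7,8,9]=3  [5,6,7,8,9]=3
  size 6 → [4,5,6,7,8,9]=6
  size 7 → [3,4,5,6,7,8,9]=6
  size 8 → [2,3,4,5,6,7,8,9]=6
  first=0(m) contributes 6

6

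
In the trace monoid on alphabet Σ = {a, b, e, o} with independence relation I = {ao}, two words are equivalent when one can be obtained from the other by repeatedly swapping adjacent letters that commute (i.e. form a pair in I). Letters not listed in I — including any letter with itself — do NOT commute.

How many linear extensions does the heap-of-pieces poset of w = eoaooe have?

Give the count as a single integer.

#0=e has no predecessor
#1=o depends on [0:e]
#2=a depends on [0:e]
#3=o depends on [1:o]
#4=o depends on [3:o]
#5=e depends on [2:a, 4:o]
sources: [0:e]
N(rest) = Σ N(rest − s) over sources s of rest; N(one piece) = 1:
  size 1 → [5]=1
  size 2 → [2,5]=1  [4,5]=1
  size 3 → [2,4,5]=2  [3,4,5]=1
  size 4 → [1,3,4,5]=1  [2,3,4,5]=3
  first=0(e) contributes 4

4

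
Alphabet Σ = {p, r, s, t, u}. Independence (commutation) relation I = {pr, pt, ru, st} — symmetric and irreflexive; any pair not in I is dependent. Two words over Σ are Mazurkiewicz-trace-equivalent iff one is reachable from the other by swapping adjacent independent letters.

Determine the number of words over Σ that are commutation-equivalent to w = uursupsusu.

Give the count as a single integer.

#0=u has no predecessor
#1=u depends on [0:u]
#2=r has no predecessor
#3=s depends on [1:u, 2:r]
#4=u depends on [3:s]
#5=p depends on [4:u]
#6=s depends on [5:p]
#7=u depends on [6:s]
#8=s depends on [7:u]
#9=u depends on [8:s]
sources: [0:u, 2:r]
N(rest) = Σ N(rest − s) over sources s of rest; N(one piece) = 1:
  size 1 → [9]=1
  size 2 → [8,9]=1
  size 3 → [7,8,9]=1
  size 4 → [6,7,8,9]=1
  size 5 → [5,6,7,8,9]=1
  size 6 → [4,5,6,7,8,9]=1
  size 7 → [3,4,5,6,7,8,9]=1
  size 8 → [1,3,4,5,6,7,8,9]=1  [2,3,4,5,6,7,8,9]=1
  first=0(u) contributes 2
  first=2(r) contributes 1
|[w]| = 3

3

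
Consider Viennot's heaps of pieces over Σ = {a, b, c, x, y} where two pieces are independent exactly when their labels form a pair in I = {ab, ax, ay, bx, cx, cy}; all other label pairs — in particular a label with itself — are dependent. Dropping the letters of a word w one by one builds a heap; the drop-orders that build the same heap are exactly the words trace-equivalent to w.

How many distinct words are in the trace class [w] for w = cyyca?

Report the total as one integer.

10

0(c) covers ∅
1(y) covers ∅
2(y) covers 1:y
3(c) covers 0:c
4(a) covers 3:c
floor of heap: 0:c, 1:y
completions by unplaced set U, small U first (add the entries for U minus each lowest piece of U):
  |U|=1: {2}:1  {4}:1
  |U|=2: {1,2}:1  {2,4}:2  {3,4}:1
  |U|=3: {0,3,4}:1  {1,2,4}:3  {2,3,4}:3
  start at 0(c): 6
  start at 1(y): 4
sum over floor = 10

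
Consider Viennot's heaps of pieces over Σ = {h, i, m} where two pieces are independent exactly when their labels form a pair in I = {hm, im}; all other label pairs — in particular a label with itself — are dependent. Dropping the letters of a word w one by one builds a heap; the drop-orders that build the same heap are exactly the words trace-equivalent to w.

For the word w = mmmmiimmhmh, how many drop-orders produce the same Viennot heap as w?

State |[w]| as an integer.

0(m) covers ∅
1(m) covers 0:m
2(m) covers 1:m
3(m) covers 2:m
4(i) covers ∅
5(i) covers 4:i
6(m) covers 3:m
7(m) covers 6:m
8(h) covers 5:i
9(m) covers 7:m
10(h) covers 8:h
floor of heap: 0:m, 4:i
completions by unplaced set U, small U first (add the entries for U minus each lowest piece of U):
  |U|=1: {9}:1  {10}:1
  |U|=2: {7,9}:1  {8,10}:1  {9,10}:2
  |U|=3: {5,8,10}:1  {6,7,9}:1  {7,9,10}:3  {8,9,10}:3
  |U|=4: {3,6,7,9}:1  {4,5,8,10}:1  {5,8,9,10}:4  {6,7,9,10}:4  {7,8,9,10}:6
  |U|=5: {2,3,6,7,9}:1  {3,6,7,9,10}:5  {4,5,8,9,10}:5  {5,7,8,9,10}:10  {6,7,8,9,10}:10
  |U|=6: {1,2,3,6,7,9}:1  {2,3,6,7,9,10}:6  {3,6,7,8,9,10}:15  {4,5,7,8,9,10}:15  {5,6,7,8,9,10}:20
  |U|=7: {0,1,2,3,6,7,9}:1  {1,2,3,6,7,9,10}:7  {2,3,6,7,8,9,10}:21  {3,5,6,7,8,9,10}:35  {4,5,6,7,8,9,10}:35
  |U|=8: {0,1,2,3,6,7,9,10}:8  {1,2,3,6,7,8,9,10}:28  {2,3,5,6,7,8,9,10}:56  {3,4,5,6,7,8,9,10}:70
  |U|=9: {0,1,2,3,6,7,8,9,10}:36  {1,2,3,5,6,7,8,9,10}:84  {2,3,4,5,6,7,8,9,10}:126
  start at 0(m): 210
  start at 4(i): 120
sum over floor = 330

330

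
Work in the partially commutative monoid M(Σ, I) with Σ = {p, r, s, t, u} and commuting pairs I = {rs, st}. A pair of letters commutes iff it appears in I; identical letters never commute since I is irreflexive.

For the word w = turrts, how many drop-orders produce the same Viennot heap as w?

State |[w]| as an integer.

4

0(t) covers ∅
1(u) covers 0:t
2(r) covers 1:u
3(r) covers 2:r
4(t) covers 3:r
5(s) covers 1:u
floor of heap: 0:t
completions by unplaced set U, small U first (add the entries for U minus each lowest piece of U):
  |U|=1: {4}:1  {5}:1
  |U|=2: {3,4}:1  {4,5}:2
  |U|=3: {2,3,4}:1  {3,4,5}:3
  |U|=4: {2,3,4,5}:4
  start at 0(t): 4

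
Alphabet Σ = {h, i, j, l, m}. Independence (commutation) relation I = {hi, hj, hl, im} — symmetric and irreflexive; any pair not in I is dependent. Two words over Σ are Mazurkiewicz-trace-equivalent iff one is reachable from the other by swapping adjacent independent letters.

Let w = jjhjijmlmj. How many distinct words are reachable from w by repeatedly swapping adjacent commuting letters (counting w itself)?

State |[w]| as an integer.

6

#0=j has no predecessor
#1=j depends on [0:j]
#2=h has no predecessor
#3=j depends on [1:j]
#4=i depends on [3:j]
#5=j depends on [4:i]
#6=m depends on [2:h, 5:j]
#7=l depends on [6:m]
#8=m depends on [7:l]
#9=j depends on [8:m]
sources: [0:j, 2:h]
N(rest) = Σ N(rest − s) over sources s of rest; N(one piece) = 1:
  size 1 → [9]=1
  size 2 → [8,9]=1
  size 3 → [7,8,9]=1
  size 4 → [6,7,8,9]=1
  size 5 → [2,6,7,8,9]=1  [5,6,7,8,9]=1
  size 6 → [2,5,6,7,8,9]=2  [4,5,6,7,8,9]=1
  size 7 → [2,4,5,6,7,8,9]=3  [3,4,5,6,7,8,9]=1
  size 8 → [1,3,4,5,6,7,8,9]=1  [2,3,4,5,6,7,8,9]=4
  first=0(j) contributes 5
  first=2(h) contributes 1
|[w]| = 6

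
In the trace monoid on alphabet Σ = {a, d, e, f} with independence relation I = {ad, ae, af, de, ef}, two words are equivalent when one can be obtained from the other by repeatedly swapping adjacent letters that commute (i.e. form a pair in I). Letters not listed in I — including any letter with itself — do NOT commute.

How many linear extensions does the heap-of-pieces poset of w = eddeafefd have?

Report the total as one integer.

504

drop 0:e onto floor
drop 1:d onto floor
drop 2:d onto {1:d}
drop 3:e onto {0:e}
drop 4:a onto floor
drop 5:f onto {2:d}
drop 6:e onto {3:e}
drop 7:f onto {5:f}
drop 8:d onto {7:f}
ground layer = {0:e, 1:d, 4:a}
drop-orders for the pieces not yet dropped (sum over which currently-grounded one goes next):
  1 to go: {4} 1  {6} 1  {8} 1
  2 to go: {3,6} 1  {4,6} 2  {4,8} 2  {6,8} 2  {7,8} 1
  3 to go: {0,3,6} 1  {3,4,6} 3  {3,6,8} 3  {4,6,8} 6  {4,7,8} 3  {5,7,8} 1  {6,7,8} 3
  4 to go: {0,3,4,6} 4  {0,3,6,8} 4  {2,5,7,8} 1  {3,4,6,8} 12  {3,6,7,8} 6  {4,5,7,8} 4  {4,6,7,8} 12  {5,6,7,8} 4
  5 to go: {0,3,4,6,8} 20  {0,3,6,7,8} 10  {1,2,5,7,8} 1  {2,4,5,7,8} 5  {2,5,6,7,8} 5  {3,4,6,7,8} 30  {3,5,6,7,8} 10  {4,5,6,7,8} 20
  6 to go: {0,3,4,6,7,8} 60  {0,3,5,6,7,8} 20  {1,2,4,5,7,8} 6  {1,2,5,6,7,8} 6  {2,3,5,6,7,8} 15  {2,4,5,6,7,8} 30  {3,4,5,6,7,8} 60
  7 to go: {0,2,3,5,6,7,8} 35  {0,3,4,5,6,7,8} 140  {1,2,3,5,6,7,8} 21  {1,2,4,5,6,7,8} 42  {2,3,4,5,6,7,8} 105
  if 0:e drops first: 168 orders
  if 1:d drops first: 280 orders
  if 4:a drops first: 56 orders
heap linearizations: 504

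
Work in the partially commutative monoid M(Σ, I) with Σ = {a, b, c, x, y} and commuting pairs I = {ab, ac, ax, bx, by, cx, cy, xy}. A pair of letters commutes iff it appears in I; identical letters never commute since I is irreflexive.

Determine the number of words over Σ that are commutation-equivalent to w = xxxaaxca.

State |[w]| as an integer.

drop 0:x onto floor
drop 1:x onto {0:x}
drop 2:x onto {1:x}
drop 3:a onto floor
drop 4:a onto {3:a}
drop 5:x onto {2:x}
drop 6:c onto floor
drop 7:a onto {4:a}
ground layer = {0:x, 3:a, 6:c}
drop-orders for the pieces not yet dropped (sum over which currently-grounded one goes next):
  1 to go: {5} 1  {6} 1  {7} 1
  2 to go: {2,5} 1  {4,7} 1  {5,6} 2  {5,7} 2  {6,7} 2
  3 to go: {1,2,5} 1  {2,5,6} 3  {2,5,7} 3  {3,4,7} 1  {4,5,7} 3  {4,6,7} 3  {5,6,7} 6
  4 to go: {0,1,2,5} 1  {1,2,5,6} 4  {1,2,5,7} 4  {2,4,5,7} 6  {2,5,6,7} 12  {3,4,5,7} 4  {3,4,6,7} 4  {4,5,6,7} 12
  5 to go: {0,1,2,5,6} 5  {0,1,2,5,7} 5  {1,2,4,5,7} 10  {1,2,5,6,7} 20  {2,3,4,5,7} 10  {2,4,5,6,7} 30  {3,4,5,6,7} 20
  6 to go: {0,1,2,4,5,7} 15  {0,1,2,5,6,7} 30  {1,2,3,4,5,7} 20  {1,2,4,5,6,7} 60  {2,3,4,5,6,7} 60
  if 0:x drops first: 140 orders
  if 3:a drops first: 105 orders
  if 6:c drops first: 35 orders
heap linearizations: 280

280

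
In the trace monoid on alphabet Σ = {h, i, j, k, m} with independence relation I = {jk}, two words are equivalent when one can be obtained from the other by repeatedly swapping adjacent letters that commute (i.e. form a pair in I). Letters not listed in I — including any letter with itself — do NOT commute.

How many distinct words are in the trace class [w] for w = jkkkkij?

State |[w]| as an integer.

#0=j has no predecessor
#1=k has no predecessor
#2=k depends on [1:k]
#3=k depends on [2:k]
#4=k depends on [3:k]
#5=i depends on [0:j, 4:k]
#6=j depends on [5:i]
sources: [0:j, 1:k]
N(rest) = Σ N(rest − s) over sources s of rest; N(one piece) = 1:
  size 1 → [6]=1
  size 2 → [5,6]=1
  size 3 → [0,5,6]=1  [4,5,6]=1
  size 4 → [0,4,5,6]=2  [3,4,5,6]=1
  size 5 → [0,3,4,5,6]=3  [2,3,4,5,6]=1
  first=0(j) contributes 1
  first=1(k) contributes 4
|[w]| = 5

5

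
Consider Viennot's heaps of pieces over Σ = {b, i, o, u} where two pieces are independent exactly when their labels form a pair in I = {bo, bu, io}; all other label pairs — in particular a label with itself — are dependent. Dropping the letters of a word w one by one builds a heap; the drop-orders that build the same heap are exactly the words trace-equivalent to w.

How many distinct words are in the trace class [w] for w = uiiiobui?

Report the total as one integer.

drop 0:u onto floor
drop 1:i onto {0:u}
drop 2:i onto {1:i}
drop 3:i onto {2:i}
drop 4:o onto {0:u}
drop 5:b onto {3:i}
drop 6:u onto {3:i, 4:o}
drop 7:i onto {5:b, 6:u}
ground layer = {0:u}
drop-orders for the pieces not yet dropped (sum over which currently-grounded one goes next):
  1 to go: {7} 1
  2 to go: {5,7} 1  {6,7} 1
  3 to go: {4,6,7} 1  {5,6,7} 2
  4 to go: {3,5,6,7} 2  {4,5,6,7} 3
  5 to go: {2,3,5,6,7} 2  {3,4,5,6,7} 5
  6 to go: {1,2,3,5,6,7} 2  {2,3,4,5,6,7} 7
  if 0:u drops first: 9 orders

9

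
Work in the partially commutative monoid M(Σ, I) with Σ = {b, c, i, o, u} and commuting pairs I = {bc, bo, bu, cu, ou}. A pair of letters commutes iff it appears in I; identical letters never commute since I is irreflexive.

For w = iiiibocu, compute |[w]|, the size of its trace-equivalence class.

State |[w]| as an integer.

12

piece 0:i — minimal
piece 1:i rests on {0:i}
piece 2:i rests on {1:i}
piece 3:i rests on {2:i}
piece 4:b rests on {3:i}
piece 5:o rests on {3:i}
piece 6:c rests on {5:o}
piece 7:u rests on {3:i}
minimal pieces: {0:i}
ways to finish when only these pieces remain (= sum over removing one remaining piece with nothing left below it):
  1 left: {4}→1  {6}→1  {7}→1
  2 left: {4,6}→2  {4,7}→2  {5,6}→1  {6,7}→2
  3 left: {4,5,6}→3  {4,6,7}→6  {5,6,7}→3
  4 left: {4,5,6,7}→12
  5 left: {3,4,5,6,7}→12
  6 left: {2,3,4,5,6,7}→12
  placing 0:i first → 12 extensions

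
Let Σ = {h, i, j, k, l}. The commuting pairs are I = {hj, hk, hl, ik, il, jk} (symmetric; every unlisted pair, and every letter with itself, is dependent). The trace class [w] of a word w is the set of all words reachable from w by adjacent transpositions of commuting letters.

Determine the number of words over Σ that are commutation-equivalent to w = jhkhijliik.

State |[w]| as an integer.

120

piece 0:j — minimal
piece 1:h — minimal
piece 2:k — minimal
piece 3:h rests on {1:h}
piece 4:i rests on {0:j, 3:h}
piece 5:j rests on {4:i}
piece 6:l rests on {2:k, 5:j}
piece 7:i rests on {5:j}
piece 8:i rests on {7:i}
piece 9:k rests on {6:l}
minimal pieces: {0:j, 1:h, 2:k}
ways to finish when only these pieces remain (= sum over removing one remaining piece with nothing left below it):
  1 left: {8}→1  {9}→1
  2 left: {6,9}→1  {7,8}→1  {8,9}→2
  3 left: {2,6,9}→1  {6,8,9}→3  {7,8,9}→3
  4 left: {2,6,8,9}→4  {6,7,8,9}→6
  5 left: {2,6,7,8,9}→10  {5,6,7,8,9}→6
  6 left: {2,5,6,7,8,9}→16  {4,5,6,7,8,9}→6
  7 left: {0,4,5,6,7,8,9}→6  {2,4,5,6,7,8,9}→22  {3,4,5,6,7,8,9}→6
  8 left: {0,2,4,5,6,7,8,9}→28  {0,3,4,5,6,7,8,9}→12  {1,3,4,5,6,7,8,9}→6  {2,3,4,5,6,7,8,9}→28
  placing 0:j first → 34 extensions
  placing 1:h first → 68 extensions
  placing 2:k first → 18 extensions
total linear extensions = 120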